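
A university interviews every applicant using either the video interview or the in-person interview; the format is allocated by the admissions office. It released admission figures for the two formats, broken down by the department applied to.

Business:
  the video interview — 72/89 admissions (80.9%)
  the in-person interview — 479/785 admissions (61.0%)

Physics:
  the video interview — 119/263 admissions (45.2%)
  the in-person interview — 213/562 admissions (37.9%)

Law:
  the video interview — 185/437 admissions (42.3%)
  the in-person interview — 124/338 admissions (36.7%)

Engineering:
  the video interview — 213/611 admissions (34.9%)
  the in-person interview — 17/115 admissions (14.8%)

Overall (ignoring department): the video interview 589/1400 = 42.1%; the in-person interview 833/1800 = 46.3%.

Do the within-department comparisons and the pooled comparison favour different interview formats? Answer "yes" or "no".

yes

Within each department level (Business 80.9% vs 61.0%; Physics 45.2% vs 37.9%; Law 42.3% vs 36.7%; Engineering 34.9% vs 14.8%), the video interview has the higher rate every time. Pooled: 42.1% vs 46.3% — the in-person interview has the higher rate overall. The two comparisons disagree.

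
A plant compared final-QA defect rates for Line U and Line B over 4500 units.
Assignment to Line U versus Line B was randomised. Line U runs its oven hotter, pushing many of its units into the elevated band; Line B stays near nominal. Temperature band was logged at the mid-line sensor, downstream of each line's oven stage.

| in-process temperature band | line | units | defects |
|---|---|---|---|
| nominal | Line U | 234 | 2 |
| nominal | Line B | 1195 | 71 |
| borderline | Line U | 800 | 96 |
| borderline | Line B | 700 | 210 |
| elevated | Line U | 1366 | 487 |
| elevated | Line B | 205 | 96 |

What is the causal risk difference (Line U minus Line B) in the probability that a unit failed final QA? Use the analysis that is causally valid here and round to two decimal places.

+0.06

Within every in-process temperature band level Line U has the lower rate, yet pooled Line B does — Simpson's reversal.
Stratifying would compare lines among units the lines themselves sorted into in-process temperature band groups — a form of selection on an intermediate. The unconditioned pooled rates give the total causal effect.
The causal difference is the pooled difference: 0.244 − 0.180 = +0.064.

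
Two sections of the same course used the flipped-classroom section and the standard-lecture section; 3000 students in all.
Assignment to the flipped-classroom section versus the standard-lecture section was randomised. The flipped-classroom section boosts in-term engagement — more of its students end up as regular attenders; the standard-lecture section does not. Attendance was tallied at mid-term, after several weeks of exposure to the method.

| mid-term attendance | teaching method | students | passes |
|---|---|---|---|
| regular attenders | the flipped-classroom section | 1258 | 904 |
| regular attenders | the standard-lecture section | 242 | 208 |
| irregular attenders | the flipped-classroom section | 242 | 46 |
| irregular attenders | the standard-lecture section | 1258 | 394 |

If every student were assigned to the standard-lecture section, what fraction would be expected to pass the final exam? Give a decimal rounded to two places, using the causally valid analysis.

Mid-term attendance lies on the pathway teaching method → mid-term attendance → outcome, so adjusting for it blocks the indirect effect. For the total causal effect of teaching method, use the unadjusted pooled rates.
So P(outcome | do(the standard-lecture section)) is just the pooled rate for the standard-lecture section: 602/1500 = 0.401.

0.40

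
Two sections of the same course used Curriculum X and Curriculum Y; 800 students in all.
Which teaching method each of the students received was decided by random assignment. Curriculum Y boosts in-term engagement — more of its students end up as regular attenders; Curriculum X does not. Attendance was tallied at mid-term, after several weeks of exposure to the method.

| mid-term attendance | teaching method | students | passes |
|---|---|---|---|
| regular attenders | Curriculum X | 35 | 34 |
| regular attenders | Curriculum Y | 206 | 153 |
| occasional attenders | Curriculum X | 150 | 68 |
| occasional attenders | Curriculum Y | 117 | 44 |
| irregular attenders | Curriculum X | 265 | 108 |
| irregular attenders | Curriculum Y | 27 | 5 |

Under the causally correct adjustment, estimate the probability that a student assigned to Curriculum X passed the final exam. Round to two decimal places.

0.47

The mid-term attendance-specific comparison favours Curriculum X throughout, but the pooled figures favour Curriculum Y. The question is whether to condition on mid-term attendance.
Stratifying would compare teaching methods among students the teaching methods themselves sorted into mid-term attendance groups — a form of selection on an intermediate. The unconditioned pooled rates give the total causal effect.
So P(outcome | do(Curriculum X)) is just the pooled rate for Curriculum X: 210/450 = 0.467.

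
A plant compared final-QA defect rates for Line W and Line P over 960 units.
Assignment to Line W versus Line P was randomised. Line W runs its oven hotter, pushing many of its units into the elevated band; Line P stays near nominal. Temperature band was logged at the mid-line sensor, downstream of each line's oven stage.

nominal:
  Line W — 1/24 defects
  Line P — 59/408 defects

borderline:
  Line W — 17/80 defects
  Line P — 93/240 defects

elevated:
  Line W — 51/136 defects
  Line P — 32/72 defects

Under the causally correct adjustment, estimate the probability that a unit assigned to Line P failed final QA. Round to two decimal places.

The stratified and pooled comparisons disagree (Line W wins within each in-process temperature band; Line P wins overall), so the answer turns on the causal role of in-process temperature band.
The distribution of in-process temperature band is itself part of what the line does — it is an intermediate outcome. Holding it fixed would remove that part of the effect; the total effect is the pooled difference.
So P(outcome | do(Line P)) is just the pooled rate for Line P: 184/720 = 0.256.

0.26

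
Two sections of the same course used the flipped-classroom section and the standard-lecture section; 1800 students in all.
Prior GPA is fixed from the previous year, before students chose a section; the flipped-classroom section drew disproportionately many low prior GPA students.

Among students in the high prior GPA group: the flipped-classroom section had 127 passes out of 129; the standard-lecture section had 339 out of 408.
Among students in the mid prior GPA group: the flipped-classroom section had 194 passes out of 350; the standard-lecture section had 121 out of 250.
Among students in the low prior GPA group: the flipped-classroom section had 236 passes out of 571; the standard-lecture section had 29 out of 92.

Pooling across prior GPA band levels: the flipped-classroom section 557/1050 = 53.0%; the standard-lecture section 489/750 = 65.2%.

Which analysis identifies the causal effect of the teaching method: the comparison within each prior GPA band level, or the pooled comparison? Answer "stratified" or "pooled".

stratified

The stratified and pooled comparisons disagree (the flipped-classroom section wins within each prior GPA band; the standard-lecture section wins overall), so the answer turns on the causal role of prior GPA band.
Here prior GPA band is a common cause — it drives both which teaching method a case falls under and the outcome. The crude comparison mixes populations; the stratum-specific rates are the causally relevant ones.
Within each level — high prior GPA: 98.4% vs 83.1%; mid prior GPA: 55.4% vs 48.4%; low prior GPA: 41.3% vs 31.5% — the flipped-classroom section is higher every time.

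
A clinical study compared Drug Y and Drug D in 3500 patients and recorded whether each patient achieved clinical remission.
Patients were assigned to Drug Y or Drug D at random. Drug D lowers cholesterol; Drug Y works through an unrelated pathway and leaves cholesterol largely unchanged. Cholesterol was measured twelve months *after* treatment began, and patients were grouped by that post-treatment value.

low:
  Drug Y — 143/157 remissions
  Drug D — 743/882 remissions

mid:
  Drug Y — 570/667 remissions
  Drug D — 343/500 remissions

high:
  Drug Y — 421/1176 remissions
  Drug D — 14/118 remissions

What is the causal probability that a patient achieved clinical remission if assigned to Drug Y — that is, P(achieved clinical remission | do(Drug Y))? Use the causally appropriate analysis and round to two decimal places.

Within every cholesterol level Drug Y has the higher rate, yet pooled Drug D does — Simpson's reversal.
Cholesterol here is a post-treatment variable shaped by the drug; conditioning on it would introduce bias rather than remove it. The overall comparison is the causal one.
So P(outcome | do(Drug Y)) is just the pooled rate for Drug Y: 1134/2000 = 0.567.

0.57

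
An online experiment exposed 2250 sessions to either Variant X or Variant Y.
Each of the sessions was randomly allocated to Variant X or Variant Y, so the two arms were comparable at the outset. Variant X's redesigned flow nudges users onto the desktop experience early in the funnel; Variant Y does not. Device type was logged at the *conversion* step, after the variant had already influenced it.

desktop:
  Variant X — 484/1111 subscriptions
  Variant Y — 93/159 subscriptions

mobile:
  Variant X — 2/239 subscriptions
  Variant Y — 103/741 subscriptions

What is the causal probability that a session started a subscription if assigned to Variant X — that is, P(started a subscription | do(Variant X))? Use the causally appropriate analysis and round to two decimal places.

0.36

Within every device type level Variant Y has the higher rate, yet pooled Variant X does — Simpson's reversal.
Device type lies on the pathway variant → device type → outcome, so adjusting for it blocks the indirect effect. For the total causal effect of variant, use the unadjusted pooled rates.
So P(outcome | do(Variant X)) is just the pooled rate for Variant X: 486/1350 = 0.360.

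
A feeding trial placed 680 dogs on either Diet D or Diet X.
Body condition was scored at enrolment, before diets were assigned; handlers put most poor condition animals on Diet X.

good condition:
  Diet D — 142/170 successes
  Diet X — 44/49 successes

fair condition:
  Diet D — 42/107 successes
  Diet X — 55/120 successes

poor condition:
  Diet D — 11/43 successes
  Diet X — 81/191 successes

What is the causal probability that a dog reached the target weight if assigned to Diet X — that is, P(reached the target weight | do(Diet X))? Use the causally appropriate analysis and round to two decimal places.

0.59

Starting body condition is set before the diet has any effect — it is not caused by the diet — and it independently drives the outcome. That makes it a confounder, so the causal comparison is within starting body condition levels.
Standardising Diet X to the population starting body condition mix: 0.322·44/49 + 0.334·55/120 + 0.344·81/191 = 0.588.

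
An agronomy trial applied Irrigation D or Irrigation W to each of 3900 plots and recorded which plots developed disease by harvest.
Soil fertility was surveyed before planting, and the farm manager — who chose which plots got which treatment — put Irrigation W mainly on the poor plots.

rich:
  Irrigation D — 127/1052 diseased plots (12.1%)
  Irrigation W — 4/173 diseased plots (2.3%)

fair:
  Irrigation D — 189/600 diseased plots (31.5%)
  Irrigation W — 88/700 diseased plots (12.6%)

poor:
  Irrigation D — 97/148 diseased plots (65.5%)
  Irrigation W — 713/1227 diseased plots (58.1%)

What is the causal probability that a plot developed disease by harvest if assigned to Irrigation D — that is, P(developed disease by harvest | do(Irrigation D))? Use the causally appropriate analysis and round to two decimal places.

The stratified and pooled comparisons disagree (Irrigation W wins within each soil fertility; Irrigation D wins overall), so the answer turns on the causal role of soil fertility.
Since soil fertility is a pre-existing factor (not a product of the irrigation) and it affects the outcome on its own, it is a confounder. The stratified rates, not the pooled rate, identify the causal effect.
Standardising Irrigation D to the population soil fertility mix: 0.314·127/1052 + 0.333·189/600 + 0.353·97/148 = 0.374.

0.37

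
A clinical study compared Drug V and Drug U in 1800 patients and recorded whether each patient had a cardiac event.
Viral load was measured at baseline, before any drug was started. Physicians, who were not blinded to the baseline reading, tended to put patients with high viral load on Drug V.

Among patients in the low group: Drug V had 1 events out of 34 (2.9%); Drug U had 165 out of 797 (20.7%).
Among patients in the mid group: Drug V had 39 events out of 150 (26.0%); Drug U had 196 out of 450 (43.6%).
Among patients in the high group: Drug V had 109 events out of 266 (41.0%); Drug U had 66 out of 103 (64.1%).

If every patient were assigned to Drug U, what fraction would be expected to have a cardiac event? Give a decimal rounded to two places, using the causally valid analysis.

Viral load is set before the drug has any effect — it is not caused by the drug — and it independently drives the outcome. That makes it a confounder, so the causal comparison is within viral load levels.
Standardising Drug U to the population viral load mix: 0.462·165/797 + 0.333·196/450 + 0.205·66/103 = 0.372.

0.37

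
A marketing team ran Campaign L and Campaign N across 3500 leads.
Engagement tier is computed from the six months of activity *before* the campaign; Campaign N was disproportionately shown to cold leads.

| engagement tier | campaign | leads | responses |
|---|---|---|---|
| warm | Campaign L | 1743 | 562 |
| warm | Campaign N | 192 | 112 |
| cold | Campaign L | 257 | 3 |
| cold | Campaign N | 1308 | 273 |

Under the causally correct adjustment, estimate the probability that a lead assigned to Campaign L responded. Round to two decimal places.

0.18

Within every engagement tier level Campaign N has the higher rate, yet pooled Campaign L does — Simpson's reversal.
Engagement tier is set before the campaign has any effect — it is not caused by the campaign — and it independently drives the outcome. That makes it a confounder, so the causal comparison is within engagement tier levels.
Standardising Campaign L to the population engagement tier mix: 0.553·562/1743 + 0.447·3/257 = 0.183.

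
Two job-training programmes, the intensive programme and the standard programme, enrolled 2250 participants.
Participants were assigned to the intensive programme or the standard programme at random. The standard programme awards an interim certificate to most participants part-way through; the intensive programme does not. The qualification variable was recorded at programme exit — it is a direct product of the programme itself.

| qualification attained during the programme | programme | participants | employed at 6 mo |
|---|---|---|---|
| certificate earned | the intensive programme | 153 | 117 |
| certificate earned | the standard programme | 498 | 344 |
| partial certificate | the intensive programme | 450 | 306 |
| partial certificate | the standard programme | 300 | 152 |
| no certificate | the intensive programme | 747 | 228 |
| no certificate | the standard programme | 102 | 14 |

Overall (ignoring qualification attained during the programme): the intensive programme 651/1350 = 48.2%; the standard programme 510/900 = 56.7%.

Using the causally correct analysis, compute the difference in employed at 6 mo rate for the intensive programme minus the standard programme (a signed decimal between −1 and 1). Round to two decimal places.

-0.08

Because the programme influences qualification attained during the programme, qualification attained during the programme is a post-treatment mediator, not a confounder. Stratifying on it would bias the estimate; the causal effect is the crude pooled difference.
The causal difference is the pooled difference: 0.482 − 0.567 = -0.084.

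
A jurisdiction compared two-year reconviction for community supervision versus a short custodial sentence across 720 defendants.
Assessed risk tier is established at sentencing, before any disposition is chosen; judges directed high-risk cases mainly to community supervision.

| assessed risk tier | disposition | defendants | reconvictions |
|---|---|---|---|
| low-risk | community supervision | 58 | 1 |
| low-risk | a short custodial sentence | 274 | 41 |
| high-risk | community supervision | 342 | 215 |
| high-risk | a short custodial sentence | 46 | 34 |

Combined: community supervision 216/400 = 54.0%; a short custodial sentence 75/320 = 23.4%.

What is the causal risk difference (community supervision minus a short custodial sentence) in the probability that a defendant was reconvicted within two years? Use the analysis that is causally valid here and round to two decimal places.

-0.12

The imbalance in assessed risk tier arose from how defendants were allocated, not from anything the disposition did; and assessed risk tier independently affects the outcome. The pooled gap is confounded — condition on assessed risk tier.
Adjusting over the population distribution of assessed risk tier: 0.461·(0.017−0.150) + 0.539·(0.629−0.739) = -0.121.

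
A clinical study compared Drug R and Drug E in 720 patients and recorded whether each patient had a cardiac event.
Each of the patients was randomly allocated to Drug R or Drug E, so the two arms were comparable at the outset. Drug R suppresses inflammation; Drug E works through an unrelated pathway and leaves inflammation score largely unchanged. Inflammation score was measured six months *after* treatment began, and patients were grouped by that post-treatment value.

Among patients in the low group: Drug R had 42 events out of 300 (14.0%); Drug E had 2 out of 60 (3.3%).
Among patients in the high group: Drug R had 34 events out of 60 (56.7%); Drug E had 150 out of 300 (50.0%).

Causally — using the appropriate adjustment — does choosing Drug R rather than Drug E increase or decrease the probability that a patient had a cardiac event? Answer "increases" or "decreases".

decreases

The inflammation score-specific comparison favours Drug E throughout, but the pooled figures favour Drug R. The question is whether to condition on inflammation score.
Inflammation score lies on the pathway drug → inflammation score → outcome, so adjusting for it blocks the indirect effect. For the total causal effect of drug, use the unadjusted pooled rates.
Pooled: Drug R 21.1% vs Drug E 42.2%; Drug R is lower overall.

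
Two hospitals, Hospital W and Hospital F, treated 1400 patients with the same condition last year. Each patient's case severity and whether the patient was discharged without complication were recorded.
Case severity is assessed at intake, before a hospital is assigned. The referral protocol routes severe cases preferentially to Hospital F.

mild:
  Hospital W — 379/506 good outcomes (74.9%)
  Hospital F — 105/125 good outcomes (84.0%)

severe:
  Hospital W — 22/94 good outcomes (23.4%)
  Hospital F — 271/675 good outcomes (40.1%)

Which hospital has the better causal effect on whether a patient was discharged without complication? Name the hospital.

Hospital F

Hospital F is higher inside every case severity stratum but Hospital W is higher in aggregate. Whether to stratify depends on how case severity relates to the hospital.
Case severity differs across hospitals for reasons unrelated to any effect of the hospital itself, and it separately predicts the outcome — a classic confounder. We must compare within case severity levels.
Within each level — mild: 74.9% vs 84.0%; severe: 23.4% vs 40.1% — Hospital F is higher every time.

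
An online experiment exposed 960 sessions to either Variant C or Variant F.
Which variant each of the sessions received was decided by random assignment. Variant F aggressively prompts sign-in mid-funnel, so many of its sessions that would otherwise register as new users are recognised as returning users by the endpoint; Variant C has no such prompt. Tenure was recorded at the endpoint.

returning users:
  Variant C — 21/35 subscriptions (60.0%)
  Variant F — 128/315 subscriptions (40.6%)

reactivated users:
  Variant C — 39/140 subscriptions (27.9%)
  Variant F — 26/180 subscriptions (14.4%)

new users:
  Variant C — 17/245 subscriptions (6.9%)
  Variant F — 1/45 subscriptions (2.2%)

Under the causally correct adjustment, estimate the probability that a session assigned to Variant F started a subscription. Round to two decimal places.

0.29

User tenure lies on the pathway variant → user tenure → outcome, so adjusting for it blocks the indirect effect. For the total causal effect of variant, use the unadjusted pooled rates.
So P(outcome | do(Variant F)) is just the pooled rate for Variant F: 155/540 = 0.287.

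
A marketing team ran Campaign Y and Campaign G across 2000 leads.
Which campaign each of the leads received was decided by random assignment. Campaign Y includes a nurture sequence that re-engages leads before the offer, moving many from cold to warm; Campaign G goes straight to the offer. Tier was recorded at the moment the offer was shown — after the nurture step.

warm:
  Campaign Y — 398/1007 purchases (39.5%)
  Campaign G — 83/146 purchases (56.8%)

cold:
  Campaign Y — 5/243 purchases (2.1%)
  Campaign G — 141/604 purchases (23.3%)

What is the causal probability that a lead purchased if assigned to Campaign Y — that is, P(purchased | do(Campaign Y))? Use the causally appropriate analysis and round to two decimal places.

0.32

Campaign G is higher inside every engagement tier stratum but Campaign Y is higher in aggregate. Whether to stratify depends on how engagement tier relates to the campaign.
Engagement tier here is a post-treatment variable shaped by the campaign; conditioning on it would introduce bias rather than remove it. The overall comparison is the causal one.
So P(outcome | do(Campaign Y)) is just the pooled rate for Campaign Y: 403/1250 = 0.322.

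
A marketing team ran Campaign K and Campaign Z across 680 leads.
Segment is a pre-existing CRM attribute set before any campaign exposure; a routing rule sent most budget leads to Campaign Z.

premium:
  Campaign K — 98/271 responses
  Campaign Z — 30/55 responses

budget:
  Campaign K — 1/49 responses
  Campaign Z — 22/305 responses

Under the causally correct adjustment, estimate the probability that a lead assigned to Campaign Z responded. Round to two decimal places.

0.30

Customer segment satisfies the back-door criterion: it is not a descendant of the campaign, and it blocks the spurious path from campaign to outcome. Adjusting for it (i.e., using the within-customer segment rates) gives the causal effect.
Standardising Campaign Z to the population customer segment mix: 0.479·30/55 + 0.521·22/305 = 0.299.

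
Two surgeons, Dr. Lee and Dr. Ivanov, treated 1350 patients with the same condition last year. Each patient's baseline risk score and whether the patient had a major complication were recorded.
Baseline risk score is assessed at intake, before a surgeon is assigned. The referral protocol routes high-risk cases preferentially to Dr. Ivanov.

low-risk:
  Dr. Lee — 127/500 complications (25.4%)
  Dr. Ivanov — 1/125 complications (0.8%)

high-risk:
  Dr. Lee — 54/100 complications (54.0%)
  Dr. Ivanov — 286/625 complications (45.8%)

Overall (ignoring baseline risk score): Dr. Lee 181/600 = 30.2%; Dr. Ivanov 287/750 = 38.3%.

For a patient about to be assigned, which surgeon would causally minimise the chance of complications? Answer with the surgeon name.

Dr. Ivanov

Nothing the surgeon does changes baseline risk score; the imbalance is an allocation artefact. With baseline risk score also predicting the outcome, the pooled figure is confounded, and the within-stratum comparison is the causal one.
Within each level — low-risk: 25.4% vs 0.8%; high-risk: 54.0% vs 45.8% — Dr. Ivanov is lower every time.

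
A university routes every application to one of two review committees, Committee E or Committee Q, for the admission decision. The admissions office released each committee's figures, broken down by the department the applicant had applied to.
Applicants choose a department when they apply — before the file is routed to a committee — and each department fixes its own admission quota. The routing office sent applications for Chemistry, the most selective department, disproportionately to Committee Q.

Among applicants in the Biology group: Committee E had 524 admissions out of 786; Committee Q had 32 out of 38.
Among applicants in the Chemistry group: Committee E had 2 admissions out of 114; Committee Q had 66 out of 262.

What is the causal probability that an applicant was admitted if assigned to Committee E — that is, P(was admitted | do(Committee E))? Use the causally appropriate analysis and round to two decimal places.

0.46

Department satisfies the back-door criterion: it is not a descendant of the review committee, and it blocks the spurious path from review committee to outcome. Adjusting for it (i.e., using the within-department rates) gives the causal effect.
Standardising Committee E to the population department mix: 0.687·524/786 + 0.313·2/114 = 0.463.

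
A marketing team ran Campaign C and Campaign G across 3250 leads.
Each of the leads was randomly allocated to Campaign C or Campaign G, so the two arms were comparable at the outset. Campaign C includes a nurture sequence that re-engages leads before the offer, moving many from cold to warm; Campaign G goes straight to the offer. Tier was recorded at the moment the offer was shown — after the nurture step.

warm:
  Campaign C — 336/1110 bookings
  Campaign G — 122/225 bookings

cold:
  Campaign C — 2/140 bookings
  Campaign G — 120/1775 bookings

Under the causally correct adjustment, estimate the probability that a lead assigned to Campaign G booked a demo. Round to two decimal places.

0.12

Engagement tier is recorded after the campaign and is itself shifted by it — it sits on the causal path from campaign to outcome. Conditioning on a mediator would strip out part of the effect we want; the pooled comparison gives the total causal effect.
So P(outcome | do(Campaign G)) is just the pooled rate for Campaign G: 242/2000 = 0.121.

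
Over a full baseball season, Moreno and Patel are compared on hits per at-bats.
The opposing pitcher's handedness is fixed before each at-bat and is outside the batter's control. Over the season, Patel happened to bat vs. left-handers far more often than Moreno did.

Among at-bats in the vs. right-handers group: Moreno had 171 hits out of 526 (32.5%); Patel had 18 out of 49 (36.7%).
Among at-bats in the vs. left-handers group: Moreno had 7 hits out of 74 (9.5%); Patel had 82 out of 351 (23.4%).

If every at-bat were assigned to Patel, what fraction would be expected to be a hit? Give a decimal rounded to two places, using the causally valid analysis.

Within every pitcher handedness level Patel has the higher rate, yet pooled Moreno does — Simpson's reversal.
Pitcher handedness differs across players for reasons unrelated to any effect of the player itself, and it separately predicts the outcome — a classic confounder. We must compare within pitcher handedness levels.
Standardising Patel to the population pitcher handedness mix: 0.575·18/49 + 0.425·82/351 = 0.311.

0.31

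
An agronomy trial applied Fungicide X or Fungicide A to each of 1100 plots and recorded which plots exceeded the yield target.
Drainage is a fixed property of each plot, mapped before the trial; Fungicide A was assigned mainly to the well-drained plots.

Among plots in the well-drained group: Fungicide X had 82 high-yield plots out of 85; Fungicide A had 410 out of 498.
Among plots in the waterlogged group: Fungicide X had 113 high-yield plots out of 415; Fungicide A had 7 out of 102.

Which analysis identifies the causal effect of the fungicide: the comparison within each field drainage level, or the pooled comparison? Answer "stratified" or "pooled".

stratified

The stratified and pooled comparisons disagree (Fungicide X wins within each field drainage; Fungicide A wins overall), so the answer turns on the causal role of field drainage.
Here field drainage is a common cause — it drives both which fungicide a case falls under and the outcome. The crude comparison mixes populations; the stratum-specific rates are the causally relevant ones.
Within each level — well-drained: 96.5% vs 82.3%; waterlogged: 27.2% vs 6.9% — Fungicide X is higher every time.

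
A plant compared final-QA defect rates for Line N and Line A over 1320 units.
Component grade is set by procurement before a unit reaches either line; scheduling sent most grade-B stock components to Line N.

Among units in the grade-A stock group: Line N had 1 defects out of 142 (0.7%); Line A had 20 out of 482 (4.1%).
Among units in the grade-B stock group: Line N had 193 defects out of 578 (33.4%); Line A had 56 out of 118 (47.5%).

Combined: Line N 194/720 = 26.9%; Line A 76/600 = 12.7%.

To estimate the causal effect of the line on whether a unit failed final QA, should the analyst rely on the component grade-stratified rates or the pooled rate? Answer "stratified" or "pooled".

The imbalance in component grade arose from how units were allocated, not from anything the line did; and component grade independently affects the outcome. The pooled gap is confounded — condition on component grade.
Within each level — grade-A stock: 0.7% vs 4.1%; grade-B stock: 33.4% vs 47.5% — Line N is lower every time.

stratified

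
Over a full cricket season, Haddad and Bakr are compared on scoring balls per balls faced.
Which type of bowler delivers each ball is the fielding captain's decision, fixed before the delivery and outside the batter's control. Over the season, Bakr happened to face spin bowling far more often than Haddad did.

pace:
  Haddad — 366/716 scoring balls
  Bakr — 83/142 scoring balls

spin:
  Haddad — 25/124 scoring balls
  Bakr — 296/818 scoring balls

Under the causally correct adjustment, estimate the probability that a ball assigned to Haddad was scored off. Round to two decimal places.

0.35

Since bowling type is a pre-existing factor (not a product of the player) and it affects the outcome on its own, it is a confounder. The stratified rates, not the pooled rate, identify the causal effect.
Standardising Haddad to the population bowling type mix: 0.477·366/716 + 0.523·25/124 = 0.349.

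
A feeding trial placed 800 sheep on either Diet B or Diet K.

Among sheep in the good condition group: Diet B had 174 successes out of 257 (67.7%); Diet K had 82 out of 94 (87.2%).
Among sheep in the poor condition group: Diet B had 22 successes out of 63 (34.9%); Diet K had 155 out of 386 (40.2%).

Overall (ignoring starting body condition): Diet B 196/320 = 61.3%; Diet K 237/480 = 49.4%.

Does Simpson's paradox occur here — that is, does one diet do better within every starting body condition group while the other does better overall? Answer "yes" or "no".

yes

Within each starting body condition level (good condition 67.7% vs 87.2%; poor condition 34.9% vs 40.2%), Diet K has the higher rate every time. Pooled: 61.3% vs 49.4% — Diet B has the higher rate overall. The two comparisons disagree.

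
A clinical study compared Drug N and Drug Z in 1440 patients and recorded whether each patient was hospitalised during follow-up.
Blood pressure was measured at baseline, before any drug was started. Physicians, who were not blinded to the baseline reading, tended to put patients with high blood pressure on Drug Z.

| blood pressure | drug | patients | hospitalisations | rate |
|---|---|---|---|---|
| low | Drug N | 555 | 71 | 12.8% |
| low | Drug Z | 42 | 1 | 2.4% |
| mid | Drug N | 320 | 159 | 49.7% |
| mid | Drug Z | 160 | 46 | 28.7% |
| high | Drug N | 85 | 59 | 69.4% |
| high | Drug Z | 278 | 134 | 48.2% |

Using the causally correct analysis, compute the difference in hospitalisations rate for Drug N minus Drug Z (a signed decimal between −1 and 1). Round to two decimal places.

+0.17

Drug Z is lower inside every blood pressure stratum but Drug N is lower in aggregate. Whether to stratify depends on how blood pressure relates to the drug.
The imbalance in blood pressure arose from how patients were allocated, not from anything the drug did; and blood pressure independently affects the outcome. The pooled gap is confounded — condition on blood pressure.
Adjusting over the population distribution of blood pressure: 0.415·(0.128−0.024) + 0.333·(0.497−0.287) + 0.252·(0.694−0.482) = +0.166.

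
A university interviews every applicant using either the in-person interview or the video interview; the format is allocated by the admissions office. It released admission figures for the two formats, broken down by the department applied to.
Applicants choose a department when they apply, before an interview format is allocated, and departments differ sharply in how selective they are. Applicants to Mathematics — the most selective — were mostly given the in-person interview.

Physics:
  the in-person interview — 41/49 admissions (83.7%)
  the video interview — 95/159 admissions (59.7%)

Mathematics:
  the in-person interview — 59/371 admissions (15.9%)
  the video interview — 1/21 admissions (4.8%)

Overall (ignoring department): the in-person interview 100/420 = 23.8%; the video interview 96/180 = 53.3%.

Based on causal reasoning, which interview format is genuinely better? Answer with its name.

Here department is a common cause — it drives both which interview format a case falls under and the outcome. The crude comparison mixes populations; the stratum-specific rates are the causally relevant ones.
Within each level — Physics: 83.7% vs 59.7%; Mathematics: 15.9% vs 4.8% — the in-person interview is higher every time.

the in-person interview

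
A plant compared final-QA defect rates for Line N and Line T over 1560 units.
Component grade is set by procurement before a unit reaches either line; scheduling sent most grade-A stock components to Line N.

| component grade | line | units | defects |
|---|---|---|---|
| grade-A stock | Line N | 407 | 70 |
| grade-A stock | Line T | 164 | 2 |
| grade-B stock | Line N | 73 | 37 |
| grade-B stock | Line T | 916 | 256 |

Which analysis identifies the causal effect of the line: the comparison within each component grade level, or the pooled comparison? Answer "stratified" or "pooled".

stratified

Component grade is set before the line has any effect — it is not caused by the line — and it independently drives the outcome. That makes it a confounder, so the causal comparison is within component grade levels.
Within each level — grade-A stock: 17.2% vs 1.2%; grade-B stock: 50.7% vs 27.9% — Line T is lower every time.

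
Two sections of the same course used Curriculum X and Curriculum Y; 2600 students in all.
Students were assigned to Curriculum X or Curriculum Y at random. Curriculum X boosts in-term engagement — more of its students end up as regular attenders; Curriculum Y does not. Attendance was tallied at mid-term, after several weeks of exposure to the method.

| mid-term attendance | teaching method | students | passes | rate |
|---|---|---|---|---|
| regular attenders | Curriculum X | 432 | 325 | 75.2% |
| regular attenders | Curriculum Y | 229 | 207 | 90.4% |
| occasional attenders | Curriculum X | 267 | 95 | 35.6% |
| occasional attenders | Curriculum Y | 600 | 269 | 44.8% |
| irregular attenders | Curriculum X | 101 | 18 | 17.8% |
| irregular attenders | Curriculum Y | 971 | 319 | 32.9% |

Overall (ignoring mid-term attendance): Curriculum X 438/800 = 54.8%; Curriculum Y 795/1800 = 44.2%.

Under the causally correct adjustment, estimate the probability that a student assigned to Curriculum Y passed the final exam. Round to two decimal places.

Mid-term attendance is downstream of the teaching method. One should not condition on a consequence of treatment, so the overall rates are the right comparison.
So P(outcome | do(Curriculum Y)) is just the pooled rate for Curriculum Y: 795/1800 = 0.442.

0.44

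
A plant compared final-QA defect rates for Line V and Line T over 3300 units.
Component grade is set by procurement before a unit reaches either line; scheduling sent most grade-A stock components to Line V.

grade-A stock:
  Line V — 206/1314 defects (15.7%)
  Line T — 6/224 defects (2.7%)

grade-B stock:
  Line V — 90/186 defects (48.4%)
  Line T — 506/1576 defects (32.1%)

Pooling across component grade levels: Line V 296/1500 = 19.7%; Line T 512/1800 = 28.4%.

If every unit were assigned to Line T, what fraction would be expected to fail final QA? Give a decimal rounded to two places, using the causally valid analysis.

0.18

Within every component grade level Line T has the lower rate, yet pooled Line V does — Simpson's reversal.
Here component grade is a common cause — it drives both which line a case falls under and the outcome. The crude comparison mixes populations; the stratum-specific rates are the causally relevant ones.
Standardising Line T to the population component grade mix: 0.466·6/224 + 0.534·506/1576 = 0.184.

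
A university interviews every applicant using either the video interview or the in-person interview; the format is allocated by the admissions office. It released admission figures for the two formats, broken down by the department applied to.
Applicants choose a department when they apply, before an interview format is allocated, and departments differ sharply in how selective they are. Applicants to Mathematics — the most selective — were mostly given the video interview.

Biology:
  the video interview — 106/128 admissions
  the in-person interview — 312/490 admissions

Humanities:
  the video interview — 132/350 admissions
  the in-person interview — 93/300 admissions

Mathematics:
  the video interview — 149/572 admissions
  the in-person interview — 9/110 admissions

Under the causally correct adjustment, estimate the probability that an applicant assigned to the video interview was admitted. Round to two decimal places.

The stratified and pooled comparisons disagree (the video interview wins within each department; the in-person interview wins overall), so the answer turns on the causal role of department.
Since department is a pre-existing factor (not a product of the interview format) and it affects the outcome on its own, it is a confounder. The stratified rates, not the pooled rate, identify the causal effect.
Standardising the video interview to the population department mix: 0.317·106/128 + 0.333·132/350 + 0.350·149/572 = 0.479.

0.48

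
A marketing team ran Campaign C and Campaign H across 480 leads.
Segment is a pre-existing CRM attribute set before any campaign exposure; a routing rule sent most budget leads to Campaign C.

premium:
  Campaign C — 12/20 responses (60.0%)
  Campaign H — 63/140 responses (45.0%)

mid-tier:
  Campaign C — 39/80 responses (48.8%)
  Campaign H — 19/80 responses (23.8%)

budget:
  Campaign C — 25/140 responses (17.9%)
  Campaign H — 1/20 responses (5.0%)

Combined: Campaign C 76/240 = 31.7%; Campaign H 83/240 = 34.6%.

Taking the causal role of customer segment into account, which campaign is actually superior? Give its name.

The imbalance in customer segment arose from how leads were allocated, not from anything the campaign did; and customer segment independently affects the outcome. The pooled gap is confounded — condition on customer segment.
Within each level — premium: 60.0% vs 45.0%; mid-tier: 48.8% vs 23.8%; budget: 17.9% vs 5.0% — Campaign C is higher every time.

Campaign C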